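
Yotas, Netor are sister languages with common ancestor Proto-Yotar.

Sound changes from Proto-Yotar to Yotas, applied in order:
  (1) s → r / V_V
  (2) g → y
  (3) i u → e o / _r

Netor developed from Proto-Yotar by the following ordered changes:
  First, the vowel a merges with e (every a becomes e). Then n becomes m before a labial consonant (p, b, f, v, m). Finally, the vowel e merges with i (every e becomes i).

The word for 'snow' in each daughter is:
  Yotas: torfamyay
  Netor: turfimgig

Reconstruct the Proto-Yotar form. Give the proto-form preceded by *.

*turfamgag

Position 2: Yotas has o, Netor has u. Netor preserves u here (none of its changes turn any other segment into u), so the proto-segment is *u.
Position 8: Yotas has a, Netor has i. Yotas preserves a here (none of its changes turn any other segment into a), so the proto-segment is *a.
Position 7: Yotas has y, Netor has g. Netor preserves g here (none of its changes turn any other segment into g), so the proto-segment is *g.
Verify the candidate proto-form against each daughter:
Yotas: *turfamgag > turfamyay > torfamyay  (by unconditioned shift, pre-rhotic lowering)
Netor: *turfamgag
  turfamgag → turfemgeg   [vowel merger]
  turfemgeg (rule 2 does not apply)
  turfemgeg → turfimgig   [vowel merger]
  giving Netor turfimgig.
*turfamgag is the unique common source.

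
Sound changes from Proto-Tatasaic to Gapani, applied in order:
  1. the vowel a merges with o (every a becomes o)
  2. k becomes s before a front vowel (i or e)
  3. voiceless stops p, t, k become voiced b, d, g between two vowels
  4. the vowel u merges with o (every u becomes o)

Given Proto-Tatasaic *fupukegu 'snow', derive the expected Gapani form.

Gapani: *fupukegu > fupusegu > fubusegu > fobosego  (by palatalisation, intervocalic voicing, vowel merger)

fobosego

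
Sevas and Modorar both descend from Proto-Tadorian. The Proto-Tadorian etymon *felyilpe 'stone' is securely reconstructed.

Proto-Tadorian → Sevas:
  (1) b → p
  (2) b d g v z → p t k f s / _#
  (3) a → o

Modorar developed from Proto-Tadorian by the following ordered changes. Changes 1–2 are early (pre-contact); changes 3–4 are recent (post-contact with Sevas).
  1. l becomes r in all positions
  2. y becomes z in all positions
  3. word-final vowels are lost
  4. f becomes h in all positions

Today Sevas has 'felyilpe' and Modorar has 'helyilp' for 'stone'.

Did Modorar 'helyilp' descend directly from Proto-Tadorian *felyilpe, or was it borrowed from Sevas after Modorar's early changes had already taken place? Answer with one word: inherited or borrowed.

borrowed

If inherited, *felyilpe would pass through all of Modorar's changes:
Modorar: *felyilpe
  felyilpe → feryirpe   [unconditioned shift]
  feryirpe → ferzirpe   [unconditioned shift]
  ferzirpe → ferzirp   [apocope]
  ferzirp → herzirp   [unconditioned shift]
  giving Modorar herzirp.
If borrowed from Sevas 'felyilpe' after the early changes, it would undergo only the recent ones:
  rule 3 (apocope): felyilpe → felyilp
  rule 4 (unconditioned shift): felyilp → helyilp
  ⇒ as a loan: helyilp
Modorar 'helyilp' matches the loan outcome 'helyilp', not the inherited 'herzirp' — it skipped the early Modorar changes, so it was borrowed from Sevas.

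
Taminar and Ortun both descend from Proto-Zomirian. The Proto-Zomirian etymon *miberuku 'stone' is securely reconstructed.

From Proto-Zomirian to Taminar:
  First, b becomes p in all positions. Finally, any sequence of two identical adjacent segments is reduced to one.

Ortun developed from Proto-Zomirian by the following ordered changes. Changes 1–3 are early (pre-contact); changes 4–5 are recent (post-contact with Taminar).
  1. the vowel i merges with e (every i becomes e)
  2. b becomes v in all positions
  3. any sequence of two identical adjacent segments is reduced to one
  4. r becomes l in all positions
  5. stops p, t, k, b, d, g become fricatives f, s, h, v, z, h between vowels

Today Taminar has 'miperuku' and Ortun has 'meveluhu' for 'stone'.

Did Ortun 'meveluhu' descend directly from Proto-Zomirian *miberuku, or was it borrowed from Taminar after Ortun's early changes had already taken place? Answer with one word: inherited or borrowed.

If inherited, *miberuku would pass through all of Ortun's changes:
Ortun: *miberuku
  miberuku → meberuku   [vowel merger]
  meberuku → meveruku   [unconditioned shift]
  meveruku (rule 3 does not apply)
  meveruku → meveluku   [unconditioned shift]
  meveluku → meveluhu   [intervocalic lenition]
  giving Ortun meveluhu.
If borrowed from Taminar 'miperuku' after the early changes, it would undergo only the recent ones:
  rule 4 (unconditioned shift): miperuku → mipeluku
  rule 5 (intervocalic lenition): mipeluku → mifeluhu
  ⇒ as a loan: mifeluhu
Ortun 'meveluhu' matches the inherited outcome exactly, so it is an inherited cognate, not a loan.

inherited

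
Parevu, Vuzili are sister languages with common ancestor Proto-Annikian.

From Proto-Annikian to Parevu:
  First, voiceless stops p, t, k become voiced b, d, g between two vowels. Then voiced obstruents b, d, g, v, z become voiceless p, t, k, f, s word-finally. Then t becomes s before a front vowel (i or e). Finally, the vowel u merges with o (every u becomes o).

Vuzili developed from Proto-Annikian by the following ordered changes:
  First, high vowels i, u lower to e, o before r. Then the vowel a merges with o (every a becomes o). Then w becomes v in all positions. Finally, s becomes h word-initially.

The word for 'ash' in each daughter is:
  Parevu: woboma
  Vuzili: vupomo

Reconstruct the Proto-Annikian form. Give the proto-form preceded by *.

Position 2: Parevu has o, Vuzili has u. Vuzili preserves u here (none of its changes turn any other segment into u), so the proto-segment is *u.
Position 3: Parevu has b, Vuzili has p. Vuzili preserves p here (none of its changes turn any other segment into p), so the proto-segment is *p.
Verify the candidate proto-form against each daughter:
Parevu: *wupoma > wuboma > woboma  (by intervocalic voicing, vowel merger)
Vuzili: *wupoma
  wupoma (rule 1 does not apply)
  wupoma → wupomo   [vowel merger]
  wupomo → vupomo   [unconditioned shift]
  vupomo (rule 4 does not apply)
  giving Vuzili vupomo.
*wupoma is the unique common source.

*wupoma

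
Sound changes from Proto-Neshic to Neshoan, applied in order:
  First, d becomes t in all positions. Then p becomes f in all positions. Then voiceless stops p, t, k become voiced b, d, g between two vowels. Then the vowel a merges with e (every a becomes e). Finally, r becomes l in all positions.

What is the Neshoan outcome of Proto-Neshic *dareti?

Neshoan: *dareti > tareti > taredi > teredi > teledi  (by unconditioned shift, intervocalic voicing, vowel merger, unconditioned shift)

teledi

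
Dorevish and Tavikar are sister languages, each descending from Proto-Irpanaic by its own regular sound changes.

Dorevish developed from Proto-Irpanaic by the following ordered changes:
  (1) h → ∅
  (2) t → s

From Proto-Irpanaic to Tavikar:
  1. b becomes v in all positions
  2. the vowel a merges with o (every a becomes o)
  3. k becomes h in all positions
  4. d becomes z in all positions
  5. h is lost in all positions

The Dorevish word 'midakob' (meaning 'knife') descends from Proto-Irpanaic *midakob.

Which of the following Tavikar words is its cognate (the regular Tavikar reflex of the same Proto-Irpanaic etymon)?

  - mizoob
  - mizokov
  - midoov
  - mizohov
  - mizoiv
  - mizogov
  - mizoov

mizoov

Tavikar: *midakob > midakov > midokov > midohov > mizohov > mizoov  (by unconditioned shift, vowel merger, unconditioned shift, unconditioned shift, h-loss)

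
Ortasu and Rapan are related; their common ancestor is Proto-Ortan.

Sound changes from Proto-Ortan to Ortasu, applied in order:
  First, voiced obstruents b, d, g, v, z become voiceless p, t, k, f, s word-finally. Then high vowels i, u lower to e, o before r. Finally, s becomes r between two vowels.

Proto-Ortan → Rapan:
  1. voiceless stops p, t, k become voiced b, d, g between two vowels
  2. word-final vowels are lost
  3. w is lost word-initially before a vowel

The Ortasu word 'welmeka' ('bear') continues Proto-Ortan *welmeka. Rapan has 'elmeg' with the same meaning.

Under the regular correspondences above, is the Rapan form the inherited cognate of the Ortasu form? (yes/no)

Derive the expected Rapan reflex of *welmeka:
Rapan: start from *welmeka.
  rule 1 (intervocalic voicing): welmeka → welmega
  rule 2 (apocope): welmega → welmeg
  rule 3 (glide loss): welmeg → elmeg
  ⇒ Rapan elmeg
Rapan 'elmeg' matches the regular reflex exactly, so the pair is cognate.

yes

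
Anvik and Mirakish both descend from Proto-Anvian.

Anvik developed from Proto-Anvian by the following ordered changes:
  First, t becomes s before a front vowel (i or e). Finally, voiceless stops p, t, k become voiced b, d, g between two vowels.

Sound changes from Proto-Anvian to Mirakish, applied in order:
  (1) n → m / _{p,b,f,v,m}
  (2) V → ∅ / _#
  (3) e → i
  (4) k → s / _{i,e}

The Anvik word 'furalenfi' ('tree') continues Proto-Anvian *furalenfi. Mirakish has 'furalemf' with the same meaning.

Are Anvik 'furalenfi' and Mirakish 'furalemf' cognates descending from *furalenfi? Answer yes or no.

Derive the expected Mirakish reflex of *furalenfi:
Mirakish: *furalenfi
  furalenfi → furalemfi   [nasal place assimilation]
  furalemfi → furalemf   [apocope]
  furalemf → furalimf   [vowel merger]
  furalimf (rule 4 does not apply)
  giving Mirakish furalimf.
The regular Mirakish reflex would be 'furalimf', but the attested form is 'furalemf'. The correspondence is irregular, so they are not cognates (the Mirakish form has a different source).

no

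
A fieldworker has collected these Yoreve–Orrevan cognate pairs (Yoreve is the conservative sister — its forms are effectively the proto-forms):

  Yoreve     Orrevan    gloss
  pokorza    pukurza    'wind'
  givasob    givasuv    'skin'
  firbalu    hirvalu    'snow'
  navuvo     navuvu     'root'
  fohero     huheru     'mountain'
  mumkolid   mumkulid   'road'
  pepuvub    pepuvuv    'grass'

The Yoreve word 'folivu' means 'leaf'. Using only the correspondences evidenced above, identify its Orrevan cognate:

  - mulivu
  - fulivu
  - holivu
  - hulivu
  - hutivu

hulivu

fohero ~ huheru — Yoreve f corresponds to Orrevan h word-initially before a back vowel.
pokorza ~ pukurza, fohero ~ huheru — Yoreve o corresponds to Orrevan u after a consonant, before a consonant other than r, m, n, p, b, f, v.
Applying these to Yoreve 'folivu':
  folivu → holivu   (f→h word-initially before a back vowel)
  holivu → hulivu   (o→u after a consonant, before a consonant other than r, m, n, p, b, f, v)
So the Orrevan cognate is 'hulivu'.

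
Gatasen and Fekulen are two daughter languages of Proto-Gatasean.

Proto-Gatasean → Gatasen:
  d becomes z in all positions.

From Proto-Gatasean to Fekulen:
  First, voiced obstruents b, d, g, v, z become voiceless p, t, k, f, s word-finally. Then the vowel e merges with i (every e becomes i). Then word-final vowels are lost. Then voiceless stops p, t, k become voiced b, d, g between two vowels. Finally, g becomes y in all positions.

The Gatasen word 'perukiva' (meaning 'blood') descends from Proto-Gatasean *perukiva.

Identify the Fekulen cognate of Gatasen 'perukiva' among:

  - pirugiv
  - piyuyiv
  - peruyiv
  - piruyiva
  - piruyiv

piruyiv

Fekulen: start from *perukiva.
  rule 1: no change — perukiva
  rule 2 (vowel merger): perukiva → pirukiva
  rule 3 (apocope): pirukiva → pirukiv
  rule 4 (intervocalic voicing): pirukiv → pirugiv
  rule 5 (unconditioned shift): pirugiv → piruyiv
  ⇒ Fekulen piruyiv
The other candidates each miss or misapply at least one Fekulen change.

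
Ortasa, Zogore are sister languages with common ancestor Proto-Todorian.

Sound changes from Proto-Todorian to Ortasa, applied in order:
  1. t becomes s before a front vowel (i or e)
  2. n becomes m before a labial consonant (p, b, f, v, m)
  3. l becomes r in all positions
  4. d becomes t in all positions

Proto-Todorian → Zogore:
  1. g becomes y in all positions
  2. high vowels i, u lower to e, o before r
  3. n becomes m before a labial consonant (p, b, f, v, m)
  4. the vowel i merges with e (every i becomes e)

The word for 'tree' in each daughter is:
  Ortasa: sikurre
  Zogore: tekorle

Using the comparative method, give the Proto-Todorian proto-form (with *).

*tikurle

Position 1: Ortasa has s, Zogore has t. Zogore preserves t here (none of its changes turn any other segment into t), so the proto-segment is *t.
Position 2: Ortasa has i, Zogore has e. Ortasa preserves i here (none of its changes turn any other segment into i), so the proto-segment is *i.
This points to *tikurle. Verify forward in each daughter:
Ortasa: *tikurle > sikurle > sikurre  (by palatalisation, unconditioned shift)
Zogore: *tikurle
  tikurle (rule 1 does not apply)
  tikurle → tikorle   [pre-rhotic lowering]
  tikorle (rule 3 does not apply)
  tikorle → tekorle   [vowel merger]
  giving Zogore tekorle.
Only *tikurle yields all of Ortasa sikurre, Zogore tekorle.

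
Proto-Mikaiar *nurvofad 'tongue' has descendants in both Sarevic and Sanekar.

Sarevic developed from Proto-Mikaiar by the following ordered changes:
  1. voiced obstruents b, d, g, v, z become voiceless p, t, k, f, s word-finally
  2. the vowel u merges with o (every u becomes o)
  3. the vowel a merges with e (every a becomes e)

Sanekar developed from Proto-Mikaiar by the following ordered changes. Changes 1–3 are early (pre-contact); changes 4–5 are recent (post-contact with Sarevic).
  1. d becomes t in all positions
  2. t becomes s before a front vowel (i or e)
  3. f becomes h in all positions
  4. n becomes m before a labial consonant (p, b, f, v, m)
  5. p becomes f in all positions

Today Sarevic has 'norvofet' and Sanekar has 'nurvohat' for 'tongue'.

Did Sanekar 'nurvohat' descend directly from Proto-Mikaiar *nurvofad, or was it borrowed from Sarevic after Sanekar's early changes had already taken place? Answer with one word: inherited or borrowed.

inherited

If inherited, *nurvofad would pass through all of Sanekar's changes:
Sanekar: *nurvofad
  nurvofad → nurvofat   [unconditioned shift]
  nurvofat (rule 2 does not apply)
  nurvofat → nurvohat   [unconditioned shift]
  nurvohat (rule 4 does not apply)
  nurvohat (rule 5 does not apply)
  giving Sanekar nurvohat.
If borrowed from Sarevic 'norvofet' after the early changes, it would undergo only the recent ones:
  rule 4 (nasal place assimilation): no change (norvofet)
  rule 5 (unconditioned shift): no change (norvofet)
  ⇒ as a loan: norvofet
Sanekar 'nurvohat' matches the inherited outcome exactly, so it is an inherited cognate, not a loan.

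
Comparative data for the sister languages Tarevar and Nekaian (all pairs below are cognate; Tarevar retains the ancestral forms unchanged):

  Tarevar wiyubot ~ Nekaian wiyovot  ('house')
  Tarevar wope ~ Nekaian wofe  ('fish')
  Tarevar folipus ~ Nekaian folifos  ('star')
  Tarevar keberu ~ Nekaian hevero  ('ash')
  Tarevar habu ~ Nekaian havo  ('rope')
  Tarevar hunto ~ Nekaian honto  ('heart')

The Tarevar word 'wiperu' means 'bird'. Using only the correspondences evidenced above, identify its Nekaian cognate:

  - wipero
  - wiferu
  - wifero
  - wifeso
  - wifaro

wifero

wope ~ wofe — Tarevar p corresponds to Nekaian f between vowels (before a front vowel).
keberu ~ hevero, habu ~ havo — Tarevar u corresponds to Nekaian o word-finally.
Applying these to Tarevar 'wiperu':
  wiperu → wiferu   (p→f between vowels (before a front vowel))
  wiferu → wifero   (u→o word-finally)
So the Nekaian cognate is 'wifero'.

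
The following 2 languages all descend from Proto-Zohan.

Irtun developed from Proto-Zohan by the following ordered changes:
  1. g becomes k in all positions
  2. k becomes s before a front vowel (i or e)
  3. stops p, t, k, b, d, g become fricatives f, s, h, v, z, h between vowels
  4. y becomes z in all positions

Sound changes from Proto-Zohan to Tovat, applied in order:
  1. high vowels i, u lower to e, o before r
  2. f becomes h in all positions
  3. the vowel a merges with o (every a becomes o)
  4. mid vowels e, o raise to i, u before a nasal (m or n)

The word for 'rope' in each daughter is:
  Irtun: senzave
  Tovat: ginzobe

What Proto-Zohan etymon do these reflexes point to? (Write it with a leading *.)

*genzabe

Position 1: Irtun has s, Tovat has g. Tovat preserves g here (none of its changes turn any other segment into g), so the proto-segment is *g.
Position 6: Irtun has v, Tovat has b. Tovat preserves b here (none of its changes turn any other segment into b), so the proto-segment is *b.
Verify the candidate proto-form against each daughter:
Irtun: *genzabe > kenzabe > senzabe > senzave  (by unconditioned shift, palatalisation, intervocalic lenition)
Tovat: *genzabe > genzobe > ginzobe  (by vowel merger, pre-nasal raising)
No other proto-form is consistent with every reflex, so the reconstruction is *genzabe.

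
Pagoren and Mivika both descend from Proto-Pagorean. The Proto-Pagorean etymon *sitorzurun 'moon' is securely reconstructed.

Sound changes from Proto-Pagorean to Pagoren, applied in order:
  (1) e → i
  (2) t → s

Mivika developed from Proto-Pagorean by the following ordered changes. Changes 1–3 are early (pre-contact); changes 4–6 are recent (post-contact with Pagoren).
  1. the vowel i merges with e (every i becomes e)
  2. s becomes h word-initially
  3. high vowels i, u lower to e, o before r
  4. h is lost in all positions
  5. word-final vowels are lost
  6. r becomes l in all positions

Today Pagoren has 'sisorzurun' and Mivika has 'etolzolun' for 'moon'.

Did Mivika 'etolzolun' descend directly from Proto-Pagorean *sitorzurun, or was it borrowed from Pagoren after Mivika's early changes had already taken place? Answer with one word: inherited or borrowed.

inherited

If inherited, *sitorzurun would pass through all of Mivika's changes:
Mivika: start from *sitorzurun.
  rule 1 (vowel merger): sitorzurun → setorzurun
  rule 2 (debuccalisation): setorzurun → hetorzurun
  rule 3 (pre-rhotic lowering): hetorzurun → hetorzorun
  rule 4 (h-loss): hetorzorun → etorzorun
  rule 5: no change — etorzorun
  rule 6 (unconditioned shift): etorzorun → etolzolun
  ⇒ Mivika etolzolun
If borrowed from Pagoren 'sisorzurun' after the early changes, it would undergo only the recent ones:
  rule 4 (h-loss): no change (sisorzurun)
  rule 5 (apocope): no change (sisorzurun)
  rule 6 (unconditioned shift): sisorzurun → sisolzulun
  ⇒ as a loan: sisolzulun
Mivika 'etolzolun' matches the inherited outcome exactly, so it is an inherited cognate, not a loan.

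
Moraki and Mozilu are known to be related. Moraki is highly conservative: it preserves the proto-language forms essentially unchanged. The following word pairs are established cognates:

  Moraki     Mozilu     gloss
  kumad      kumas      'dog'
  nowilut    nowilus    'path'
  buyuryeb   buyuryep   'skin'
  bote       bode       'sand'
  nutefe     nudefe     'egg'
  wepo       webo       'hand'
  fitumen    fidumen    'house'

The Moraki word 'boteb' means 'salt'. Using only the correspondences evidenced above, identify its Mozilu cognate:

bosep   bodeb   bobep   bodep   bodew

bote ~ bode, nutefe ~ nudefe — Moraki t corresponds to Mozilu d between vowels (before a front vowel).
buyuryeb ~ buyuryep — Moraki b corresponds to Mozilu p word-finally.
Applying these to Moraki 'boteb':
  boteb → bodeb   (t→d between vowels (before a front vowel))
  bodeb → bodep   (b→p word-finally)
So the Mozilu cognate is 'bodep'.

bodep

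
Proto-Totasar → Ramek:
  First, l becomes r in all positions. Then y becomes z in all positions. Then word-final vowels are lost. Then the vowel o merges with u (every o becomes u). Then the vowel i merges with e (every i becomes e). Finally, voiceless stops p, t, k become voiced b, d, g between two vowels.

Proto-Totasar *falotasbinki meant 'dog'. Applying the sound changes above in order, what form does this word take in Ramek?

Ramek: *falotasbinki
  falotasbinki → farotasbinki   [unconditioned shift]
  farotasbinki (rule 2 does not apply)
  farotasbinki → farotasbink   [apocope]
  farotasbink → farutasbink   [vowel merger]
  farutasbink → farutasbenk   [vowel merger]
  farutasbenk → farudasbenk   [intervocalic voicing]
  giving Ramek farudasbenk.

farudasbenk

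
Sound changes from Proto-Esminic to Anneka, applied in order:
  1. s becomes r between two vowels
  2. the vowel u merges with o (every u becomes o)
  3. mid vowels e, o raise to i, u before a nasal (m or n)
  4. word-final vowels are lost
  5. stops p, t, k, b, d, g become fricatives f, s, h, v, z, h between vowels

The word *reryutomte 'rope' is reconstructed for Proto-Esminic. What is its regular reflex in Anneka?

reryosumt

Anneka: *reryutomte > reryotomte > reryotumte > reryotumt > reryosumt  (by vowel merger, pre-nasal raising, apocope, intervocalic lenition)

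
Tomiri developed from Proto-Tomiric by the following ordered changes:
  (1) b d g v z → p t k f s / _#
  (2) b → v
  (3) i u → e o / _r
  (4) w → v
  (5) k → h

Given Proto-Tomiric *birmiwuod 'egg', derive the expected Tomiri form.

vermivuot

Tomiri: *birmiwuod
  birmiwuod → birmiwuot   [final devoicing]
  birmiwuot → virmiwuot   [unconditioned shift]
  virmiwuot → vermiwuot   [pre-rhotic lowering]
  vermiwuot → vermivuot   [unconditioned shift]
  vermivuot (rule 5 does not apply)
  giving Tomiri vermivuot.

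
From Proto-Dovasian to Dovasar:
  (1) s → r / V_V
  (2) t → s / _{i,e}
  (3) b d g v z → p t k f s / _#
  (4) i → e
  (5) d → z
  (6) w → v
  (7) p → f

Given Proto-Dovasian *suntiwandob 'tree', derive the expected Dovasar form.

Dovasar: *suntiwandob
  suntiwandob (rule 1 does not apply)
  suntiwandob → sunsiwandob   [palatalisation]
  sunsiwandob → sunsiwandop   [final devoicing]
  sunsiwandop → sunsewandop   [vowel merger]
  sunsewandop → sunsewanzop   [unconditioned shift]
  sunsewanzop → sunsevanzop   [unconditioned shift]
  sunsevanzop → sunsevanzof   [unconditioned shift]
  giving Dovasar sunsevanzof.

sunsevanzof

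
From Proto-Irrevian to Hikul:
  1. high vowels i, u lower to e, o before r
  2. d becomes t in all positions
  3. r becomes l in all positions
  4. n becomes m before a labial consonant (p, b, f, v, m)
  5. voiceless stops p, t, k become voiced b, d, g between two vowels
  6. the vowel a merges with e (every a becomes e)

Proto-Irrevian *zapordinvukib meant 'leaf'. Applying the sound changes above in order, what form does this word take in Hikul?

Hikul: *zapordinvukib > zaportinvukib > zapoltinvukib > zapoltimvukib > zaboltimvugib > zeboltimvugib  (by unconditioned shift, unconditioned shift, nasal place assimilation, intervocalic voicing, vowel merger)

zeboltimvugib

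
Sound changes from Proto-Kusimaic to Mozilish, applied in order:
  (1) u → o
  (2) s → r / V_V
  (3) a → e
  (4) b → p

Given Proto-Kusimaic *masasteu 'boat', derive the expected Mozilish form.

Mozilish: *masasteu > masasteo > marasteo > meresteo  (by vowel merger, rhotacism, vowel merger)

meresteo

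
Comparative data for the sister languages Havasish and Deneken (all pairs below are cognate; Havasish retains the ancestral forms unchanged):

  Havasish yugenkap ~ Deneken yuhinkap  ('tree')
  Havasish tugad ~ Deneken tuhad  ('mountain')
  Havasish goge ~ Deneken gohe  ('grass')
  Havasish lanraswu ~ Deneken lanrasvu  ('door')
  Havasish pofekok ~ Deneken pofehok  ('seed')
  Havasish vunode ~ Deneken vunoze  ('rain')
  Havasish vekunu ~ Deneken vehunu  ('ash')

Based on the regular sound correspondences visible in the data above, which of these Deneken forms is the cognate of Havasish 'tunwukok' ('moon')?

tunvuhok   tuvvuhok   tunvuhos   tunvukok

tunvuhok

lanraswu ~ lanrasvu — Havasish w corresponds to Deneken v after a consonant, before a back vowel.
pofekok ~ pofehok — Havasish k corresponds to Deneken h between vowels (before a back vowel).
Applying these to Havasish 'tunwukok':
  tunwukok → tunvukok   (w→v after a consonant, before a back vowel)
  tunvukok → tunvuhok   (k→h between vowels (before a back vowel))
So the Deneken cognate is 'tunvuhok'.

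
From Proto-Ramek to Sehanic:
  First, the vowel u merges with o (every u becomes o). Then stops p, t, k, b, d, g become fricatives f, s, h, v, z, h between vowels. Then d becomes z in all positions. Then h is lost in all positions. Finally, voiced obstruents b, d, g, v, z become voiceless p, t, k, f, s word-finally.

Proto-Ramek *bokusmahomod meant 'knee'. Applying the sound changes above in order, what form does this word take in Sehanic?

boosmaomos

Sehanic: *bokusmahomod
  bokusmahomod → bokosmahomod   [vowel merger]
  bokosmahomod → bohosmahomod   [intervocalic lenition]
  bohosmahomod → bohosmahomoz   [unconditioned shift]
  bohosmahomoz → boosmaomoz   [h-loss]
  boosmaomoz → boosmaomos   [final devoicing]
  giving Sehanic boosmaomos.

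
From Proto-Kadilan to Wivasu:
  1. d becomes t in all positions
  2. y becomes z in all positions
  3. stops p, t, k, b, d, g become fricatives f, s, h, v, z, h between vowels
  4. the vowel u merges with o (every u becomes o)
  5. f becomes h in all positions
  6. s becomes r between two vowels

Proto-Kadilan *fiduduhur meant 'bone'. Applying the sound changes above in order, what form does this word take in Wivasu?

hirorohor

Wivasu: *fiduduhur
  fiduduhur → fitutuhur   [unconditioned shift]
  fitutuhur (rule 2 does not apply)
  fitutuhur → fisusuhur   [intervocalic lenition]
  fisusuhur → fisosohor   [vowel merger]
  fisosohor → hisosohor   [unconditioned shift]
  hisosohor → hirorohor   [rhotacism]
  giving Wivasu hirorohor.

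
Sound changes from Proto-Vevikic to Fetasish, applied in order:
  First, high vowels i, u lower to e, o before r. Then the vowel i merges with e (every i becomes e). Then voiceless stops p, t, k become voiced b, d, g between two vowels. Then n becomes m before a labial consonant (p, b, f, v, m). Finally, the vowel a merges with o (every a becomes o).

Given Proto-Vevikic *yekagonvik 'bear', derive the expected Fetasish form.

yegogomvek

Fetasish: *yekagonvik
  yekagonvik (rule 1 does not apply)
  yekagonvik → yekagonvek   [vowel merger]
  yekagonvek → yegagonvek   [intervocalic voicing]
  yegagonvek → yegagomvek   [nasal place assimilation]
  yegagomvek → yegogomvek   [vowel merger]
  giving Fetasish yegogomvek.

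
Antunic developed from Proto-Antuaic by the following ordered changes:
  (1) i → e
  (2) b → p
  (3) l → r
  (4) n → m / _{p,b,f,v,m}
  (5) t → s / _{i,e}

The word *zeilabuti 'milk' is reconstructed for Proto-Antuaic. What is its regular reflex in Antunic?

zeerapuse

Antunic: start from *zeilabuti.
  rule 1 (vowel merger): zeilabuti → zeelabute
  rule 2 (unconditioned shift): zeelabute → zeelapute
  rule 3 (unconditioned shift): zeelapute → zeerapute
  rule 4: no change — zeerapute
  rule 5 (palatalisation): zeerapute → zeerapuse
  ⇒ Antunic zeerapuse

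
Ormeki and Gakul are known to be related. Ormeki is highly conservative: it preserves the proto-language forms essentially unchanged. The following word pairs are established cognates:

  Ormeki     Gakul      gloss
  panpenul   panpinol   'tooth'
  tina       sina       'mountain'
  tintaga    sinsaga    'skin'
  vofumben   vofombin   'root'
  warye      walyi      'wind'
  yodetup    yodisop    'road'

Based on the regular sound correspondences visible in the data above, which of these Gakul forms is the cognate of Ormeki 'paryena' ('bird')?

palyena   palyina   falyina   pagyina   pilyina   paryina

warye ~ walyi — Ormeki r corresponds to Gakul l after a vowel, before a consonant other than r, m, n, p, b, f, v.
panpenul ~ panpinol, vofumben ~ vofombin — Ormeki e corresponds to Gakul i after a consonant, before a nasal.
Applying these to Ormeki 'paryena':
  paryena → palyena   (r→l after a vowel, before a consonant other than r, m, n, p, b, f, v)
  palyena → palyina   (e→i after a consonant, before a nasal)
So the Gakul cognate is 'palyina'.

palyina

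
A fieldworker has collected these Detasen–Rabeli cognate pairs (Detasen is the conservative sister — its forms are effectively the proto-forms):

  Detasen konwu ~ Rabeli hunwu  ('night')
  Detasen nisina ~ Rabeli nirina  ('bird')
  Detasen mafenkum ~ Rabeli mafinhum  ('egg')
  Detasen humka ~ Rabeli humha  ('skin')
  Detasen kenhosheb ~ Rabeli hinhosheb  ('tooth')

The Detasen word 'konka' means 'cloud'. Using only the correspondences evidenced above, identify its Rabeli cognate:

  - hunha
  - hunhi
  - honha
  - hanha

hunha

konwu ~ hunwu — Detasen k corresponds to Rabeli h word-initially before a back vowel.
konwu ~ hunwu — Detasen o corresponds to Rabeli u after a consonant, before a nasal.
humka ~ humha — Detasen k corresponds to Rabeli h after a consonant, before a back vowel.
Applying these to Detasen 'konka':
  konka → honka   (k→h word-initially before a back vowel)
  honka → hunka   (o→u after a consonant, before a nasal)
  hunka → hunha   (k→h after a consonant, before a back vowel)
So the Rabeli cognate is 'hunha'.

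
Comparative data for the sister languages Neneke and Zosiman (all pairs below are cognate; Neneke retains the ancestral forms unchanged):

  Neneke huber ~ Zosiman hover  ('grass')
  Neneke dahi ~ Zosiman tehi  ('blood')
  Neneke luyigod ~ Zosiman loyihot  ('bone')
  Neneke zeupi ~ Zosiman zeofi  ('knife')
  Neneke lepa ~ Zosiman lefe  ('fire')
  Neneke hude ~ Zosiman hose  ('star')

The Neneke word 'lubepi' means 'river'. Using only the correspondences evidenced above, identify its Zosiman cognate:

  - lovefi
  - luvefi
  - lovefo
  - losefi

lovefi

huber ~ hover — Neneke u corresponds to Zosiman o after a consonant, before a labial obstruent.
huber ~ hover — Neneke b corresponds to Zosiman v between vowels (before a front vowel).
zeupi ~ zeofi — Neneke p corresponds to Zosiman f between vowels (before a front vowel).
Applying these to Neneke 'lubepi':
  lubepi → lobepi   (u→o after a consonant, before a labial obstruent)
  lobepi → lovepi   (b→v between vowels (before a front vowel))
  lovepi → lovefi   (p→f between vowels (before a front vowel))
So the Zosiman cognate is 'lovefi'.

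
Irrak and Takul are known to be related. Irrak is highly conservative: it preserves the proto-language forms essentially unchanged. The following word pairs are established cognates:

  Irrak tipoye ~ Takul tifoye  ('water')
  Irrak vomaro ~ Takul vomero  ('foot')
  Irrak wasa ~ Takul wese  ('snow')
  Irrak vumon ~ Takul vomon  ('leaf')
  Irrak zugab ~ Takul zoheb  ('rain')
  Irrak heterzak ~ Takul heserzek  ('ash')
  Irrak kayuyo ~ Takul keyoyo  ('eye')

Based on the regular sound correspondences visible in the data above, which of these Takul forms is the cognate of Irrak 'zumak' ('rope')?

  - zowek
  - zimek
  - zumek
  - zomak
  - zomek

vumon ~ vomon — Irrak u corresponds to Takul o after a consonant, before a nasal.
wasa ~ wese, heterzak ~ heserzek — Irrak a corresponds to Takul e after a consonant, before a consonant other than r, m, n, p, b, f, v.
Applying these to Irrak 'zumak':
  zumak → zomak   (u→o after a consonant, before a nasal)
  zomak → zomek   (a→e after a consonant, before a consonant other than r, m, n, p, b, f, v)
So the Takul cognate is 'zomek'.

zomek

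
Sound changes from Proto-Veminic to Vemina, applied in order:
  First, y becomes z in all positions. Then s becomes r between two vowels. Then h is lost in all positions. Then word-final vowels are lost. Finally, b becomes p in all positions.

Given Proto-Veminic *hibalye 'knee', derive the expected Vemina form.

ipalz

Vemina: *hibalye > hibalze > ibalze > ibalz > ipalz  (by unconditioned shift, h-loss, apocope, unconditioned shift)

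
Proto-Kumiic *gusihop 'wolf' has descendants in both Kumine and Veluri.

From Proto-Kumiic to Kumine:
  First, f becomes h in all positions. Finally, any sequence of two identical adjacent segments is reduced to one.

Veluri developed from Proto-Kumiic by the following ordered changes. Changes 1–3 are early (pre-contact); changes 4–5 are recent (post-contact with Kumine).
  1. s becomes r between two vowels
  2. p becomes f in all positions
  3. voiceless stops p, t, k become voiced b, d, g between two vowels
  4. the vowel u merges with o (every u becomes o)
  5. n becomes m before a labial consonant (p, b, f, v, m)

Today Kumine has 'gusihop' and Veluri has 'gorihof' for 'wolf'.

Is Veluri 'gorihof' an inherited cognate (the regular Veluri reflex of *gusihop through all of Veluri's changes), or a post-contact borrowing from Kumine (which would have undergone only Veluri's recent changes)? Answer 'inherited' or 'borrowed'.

inherited

If inherited, *gusihop would pass through all of Veluri's changes:
Veluri: *gusihop > gurihop > gurihof > gorihof  (by rhotacism, unconditioned shift, vowel merger)
If borrowed from Kumine 'gusihop' after the early changes, it would undergo only the recent ones:
  rule 4 (vowel merger): gusihop → gosihop
  rule 5 (nasal place assimilation): no change (gosihop)
  ⇒ as a loan: gosihop
Veluri 'gorihof' matches the inherited outcome exactly, so it is an inherited cognate, not a loan.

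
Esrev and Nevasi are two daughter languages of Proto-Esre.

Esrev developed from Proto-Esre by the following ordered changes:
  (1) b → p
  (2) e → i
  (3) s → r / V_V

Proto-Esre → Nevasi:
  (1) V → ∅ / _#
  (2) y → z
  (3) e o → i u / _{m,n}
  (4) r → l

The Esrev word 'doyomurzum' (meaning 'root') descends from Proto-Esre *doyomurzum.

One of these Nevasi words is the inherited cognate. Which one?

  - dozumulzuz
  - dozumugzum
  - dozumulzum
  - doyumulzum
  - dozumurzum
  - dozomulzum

dozumulzum

Nevasi: *doyomurzum > dozomurzum > dozumurzum > dozumulzum  (by unconditioned shift, pre-nasal raising, unconditioned shift)
Only 'dozumulzum' matches the regular Nevasi development of *doyomurzum.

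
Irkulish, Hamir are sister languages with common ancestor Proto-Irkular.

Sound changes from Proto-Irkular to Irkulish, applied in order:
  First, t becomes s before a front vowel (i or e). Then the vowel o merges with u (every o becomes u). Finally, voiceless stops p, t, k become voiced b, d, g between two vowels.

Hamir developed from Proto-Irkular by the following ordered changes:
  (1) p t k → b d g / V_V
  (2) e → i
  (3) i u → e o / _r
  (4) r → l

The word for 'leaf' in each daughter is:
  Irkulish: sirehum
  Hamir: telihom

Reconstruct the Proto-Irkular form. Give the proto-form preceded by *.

Position 3: Irkulish has r, Hamir has l. Irkulish preserves r here (none of its changes turn any other segment into r), so the proto-segment is *r.
Position 2: Irkulish has i, Hamir has e. Irkulish preserves i here (none of its changes turn any other segment into i), so the proto-segment is *i.
Continuing position by position gives *tirehom; check it forward:
Irkulish: *tirehom > sirehom > sirehum  (by palatalisation, vowel merger)
Hamir: *tirehom > tirihom > terihom > telihom  (by vowel merger, pre-rhotic lowering, unconditioned shift)
No other proto-form is consistent with every reflex, so the reconstruction is *tirehom.

*tirehom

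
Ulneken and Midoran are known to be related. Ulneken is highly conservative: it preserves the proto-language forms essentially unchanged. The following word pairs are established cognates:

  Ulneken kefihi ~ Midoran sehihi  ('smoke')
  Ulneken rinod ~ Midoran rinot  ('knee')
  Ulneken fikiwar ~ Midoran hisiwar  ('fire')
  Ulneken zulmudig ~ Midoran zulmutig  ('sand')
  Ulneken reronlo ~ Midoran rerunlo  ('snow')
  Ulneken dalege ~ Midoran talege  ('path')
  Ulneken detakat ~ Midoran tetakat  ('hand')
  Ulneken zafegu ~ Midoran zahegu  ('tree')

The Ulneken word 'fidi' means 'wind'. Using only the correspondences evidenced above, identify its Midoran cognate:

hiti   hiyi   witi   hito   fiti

hiti

fikiwar ~ hisiwar — Ulneken f corresponds to Midoran h word-initially before a front vowel.
zulmudig ~ zulmutig — Ulneken d corresponds to Midoran t between vowels (before a front vowel).
Applying these to Ulneken 'fidi':
  fidi → hidi   (f→h word-initially before a front vowel)
  hidi → hiti   (d→t between vowels (before a front vowel))
So the Midoran cognate is 'hiti'.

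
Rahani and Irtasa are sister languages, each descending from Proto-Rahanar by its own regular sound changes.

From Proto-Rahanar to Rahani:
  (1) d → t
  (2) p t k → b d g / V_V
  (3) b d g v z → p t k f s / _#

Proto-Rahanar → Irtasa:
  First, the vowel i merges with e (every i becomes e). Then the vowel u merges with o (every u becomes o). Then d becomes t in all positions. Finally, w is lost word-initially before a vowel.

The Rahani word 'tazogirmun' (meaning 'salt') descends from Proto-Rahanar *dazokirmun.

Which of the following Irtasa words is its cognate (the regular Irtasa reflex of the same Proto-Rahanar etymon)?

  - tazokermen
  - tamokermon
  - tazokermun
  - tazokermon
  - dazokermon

tazokermon

Irtasa: *dazokirmun > dazokermun > dazokermon > tazokermon  (by vowel merger, vowel merger, unconditioned shift)
Among the options, 'tazokermon' alone shows every Irtasa change applied in order.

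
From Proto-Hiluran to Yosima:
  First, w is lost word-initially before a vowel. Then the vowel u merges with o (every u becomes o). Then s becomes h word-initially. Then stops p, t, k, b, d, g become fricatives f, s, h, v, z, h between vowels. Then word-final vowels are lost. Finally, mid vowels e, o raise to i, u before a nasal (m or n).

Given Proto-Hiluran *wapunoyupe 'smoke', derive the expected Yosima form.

afunoyof

Yosima: *wapunoyupe
  wapunoyupe → apunoyupe   [glide loss]
  apunoyupe → aponoyope   [vowel merger]
  aponoyope (rule 3 does not apply)
  aponoyope → afonoyofe   [intervocalic lenition]
  afonoyofe → afonoyof   [apocope]
  afonoyof → afunoyof   [pre-nasal raising]
  giving Yosima afunoyof.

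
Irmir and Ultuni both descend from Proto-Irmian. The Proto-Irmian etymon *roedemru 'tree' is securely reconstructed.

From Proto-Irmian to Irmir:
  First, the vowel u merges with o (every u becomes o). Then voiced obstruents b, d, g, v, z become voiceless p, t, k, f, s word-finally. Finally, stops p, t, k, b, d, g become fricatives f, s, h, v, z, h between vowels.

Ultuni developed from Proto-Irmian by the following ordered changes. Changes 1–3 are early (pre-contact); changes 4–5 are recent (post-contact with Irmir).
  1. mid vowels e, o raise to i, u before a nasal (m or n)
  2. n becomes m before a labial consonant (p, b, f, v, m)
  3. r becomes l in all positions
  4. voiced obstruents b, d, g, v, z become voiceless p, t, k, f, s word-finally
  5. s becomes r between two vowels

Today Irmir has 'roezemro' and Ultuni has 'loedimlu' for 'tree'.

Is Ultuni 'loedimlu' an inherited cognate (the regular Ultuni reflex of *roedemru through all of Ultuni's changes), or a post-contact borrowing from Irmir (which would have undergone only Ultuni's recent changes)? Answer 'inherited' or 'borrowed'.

inherited

If inherited, *roedemru would pass through all of Ultuni's changes:
Ultuni: start from *roedemru.
  rule 1 (pre-nasal raising): roedemru → roedimru
  rule 2: no change — roedimru
  rule 3 (unconditioned shift): roedimru → loedimlu
  rule 4: no change — loedimlu
  rule 5: no change — loedimlu
  ⇒ Ultuni loedimlu
If borrowed from Irmir 'roezemro' after the early changes, it would undergo only the recent ones:
  rule 4 (final devoicing): no change (roezemro)
  rule 5 (rhotacism): no change (roezemro)
  ⇒ as a loan: roezemro
Ultuni 'loedimlu' matches the inherited outcome exactly, so it is an inherited cognate, not a loan.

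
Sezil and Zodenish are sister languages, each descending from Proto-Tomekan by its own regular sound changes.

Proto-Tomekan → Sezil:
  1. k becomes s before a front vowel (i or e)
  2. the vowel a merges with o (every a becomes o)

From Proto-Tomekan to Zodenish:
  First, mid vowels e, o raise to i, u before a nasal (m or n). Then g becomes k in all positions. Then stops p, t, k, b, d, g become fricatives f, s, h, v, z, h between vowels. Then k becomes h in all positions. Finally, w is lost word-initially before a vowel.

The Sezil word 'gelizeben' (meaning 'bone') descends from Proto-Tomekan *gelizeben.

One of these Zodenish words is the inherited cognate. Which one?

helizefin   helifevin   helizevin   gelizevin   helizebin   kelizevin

helizevin

Zodenish: *gelizeben
  gelizeben → gelizebin   [pre-nasal raising]
  gelizebin → kelizebin   [unconditioned shift]
  kelizebin → kelizevin   [intervocalic lenition]
  kelizevin → helizevin   [unconditioned shift]
  helizevin (rule 5 does not apply)
  giving Zodenish helizevin.
The other candidates each miss or misapply at least one Zodenish change.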